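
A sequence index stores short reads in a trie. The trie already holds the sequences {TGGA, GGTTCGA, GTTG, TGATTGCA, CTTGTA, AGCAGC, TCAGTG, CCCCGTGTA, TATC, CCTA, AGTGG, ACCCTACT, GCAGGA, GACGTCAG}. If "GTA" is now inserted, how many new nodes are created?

1

"GT" is already a path in the trie; the remaining "A" must be added.
Each of the 1 remaining characters creates one node.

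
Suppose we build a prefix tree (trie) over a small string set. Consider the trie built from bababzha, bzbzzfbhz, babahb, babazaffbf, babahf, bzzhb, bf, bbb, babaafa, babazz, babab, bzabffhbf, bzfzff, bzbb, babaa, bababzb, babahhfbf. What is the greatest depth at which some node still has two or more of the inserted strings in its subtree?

Equivalently: take the maximum, over all pairs, of their longest common prefix length.
"bababzb" and "bababzha" agree on "bababz" (6 characters) before diverging; nothing deeper is shared.
Longest shared-prefix length: 6

6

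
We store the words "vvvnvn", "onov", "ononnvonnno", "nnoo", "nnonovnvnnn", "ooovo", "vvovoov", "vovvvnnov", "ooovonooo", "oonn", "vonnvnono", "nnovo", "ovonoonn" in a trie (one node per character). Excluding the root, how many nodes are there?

Count nodes per top-level branch (shared prefixes stored once):
  'n'-branch (nnonovnvnnn, nnoo, nnovo): 14 nodes
  'o'-branch (ononnvonnno, onov, oonn, ooovo, ooovonooo, ovonoonn): 29 nodes
  'v'-branch (vonnvnono, vovvvnnov, vvovoov, vvvnvn): 26 nodes
Sum: 69

69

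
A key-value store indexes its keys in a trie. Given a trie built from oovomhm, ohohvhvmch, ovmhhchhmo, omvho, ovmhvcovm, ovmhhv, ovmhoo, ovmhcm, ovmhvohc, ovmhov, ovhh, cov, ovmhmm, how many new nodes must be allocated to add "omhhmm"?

The longest prefix of "omhhmm" already in the trie is "om" (length 2).
New nodes needed: |"omhhmm"| − 2 = 6 − 2 = 4.

4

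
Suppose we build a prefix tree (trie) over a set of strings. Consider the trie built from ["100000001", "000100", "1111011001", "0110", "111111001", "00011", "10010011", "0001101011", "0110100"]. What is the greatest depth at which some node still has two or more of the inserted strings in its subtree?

5

Equivalently: take the maximum, over all pairs, of their longest common prefix length.
"00011" and "0001101011" agree on "00011" (5 characters) before diverging; nothing deeper is shared.
Longest shared-prefix length: 5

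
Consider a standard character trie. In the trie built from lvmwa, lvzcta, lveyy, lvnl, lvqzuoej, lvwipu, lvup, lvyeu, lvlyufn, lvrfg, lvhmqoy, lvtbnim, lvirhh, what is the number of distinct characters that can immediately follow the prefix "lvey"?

Follow the path "lvey" to its node, then look at its outgoing edges.
Characters that immediately follow "lvey" among the stored strings: {y}.
That node has 1 child edge.

1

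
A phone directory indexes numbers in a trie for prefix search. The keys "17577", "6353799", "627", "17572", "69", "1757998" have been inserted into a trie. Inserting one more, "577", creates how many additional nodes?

3

No existing word starts with "5", so every character of "577" needs a new node.
3 − 0 = 3 new nodes.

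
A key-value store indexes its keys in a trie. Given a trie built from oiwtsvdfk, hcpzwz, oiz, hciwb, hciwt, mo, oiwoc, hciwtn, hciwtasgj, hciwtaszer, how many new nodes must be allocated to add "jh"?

2

"jh" shares no prefix with any stored word, so all 2 characters open new nodes.
2 − 0 = 2 new nodes.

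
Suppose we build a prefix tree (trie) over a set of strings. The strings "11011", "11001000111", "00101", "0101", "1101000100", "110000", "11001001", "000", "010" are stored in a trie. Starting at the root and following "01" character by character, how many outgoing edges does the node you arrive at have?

1

The children of the "01" node are the distinct next characters among strings starting with "01".
Characters that immediately follow "01" among the stored strings: {0}.
That node has 1 child edge.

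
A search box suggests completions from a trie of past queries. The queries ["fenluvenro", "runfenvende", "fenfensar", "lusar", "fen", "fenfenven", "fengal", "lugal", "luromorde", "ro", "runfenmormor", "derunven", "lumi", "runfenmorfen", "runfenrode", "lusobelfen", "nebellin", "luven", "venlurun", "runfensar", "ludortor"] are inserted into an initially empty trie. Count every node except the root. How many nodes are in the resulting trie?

107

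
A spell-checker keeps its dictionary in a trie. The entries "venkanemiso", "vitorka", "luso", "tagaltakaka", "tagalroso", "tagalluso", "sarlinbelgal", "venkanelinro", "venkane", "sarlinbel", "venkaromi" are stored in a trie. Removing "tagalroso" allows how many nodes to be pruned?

After clearing the end-marker at "tagalroso", prune upward until reaching a node still needed by another word.
The suffix "roso" (4 nodes) is used only by "tagalroso"; the node for "tagal" still has the child "t", so pruning stops there.
Nodes removed: 4

4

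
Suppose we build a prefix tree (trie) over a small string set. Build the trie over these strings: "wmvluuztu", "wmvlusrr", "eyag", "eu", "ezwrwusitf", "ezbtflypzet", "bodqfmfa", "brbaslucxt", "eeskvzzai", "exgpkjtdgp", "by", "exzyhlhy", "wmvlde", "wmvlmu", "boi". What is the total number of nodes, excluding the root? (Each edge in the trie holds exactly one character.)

Trace insertions, counting only characters that open a new branch:
  "wmvluuztu" → 9 new (w, m, v, l, u, u, z, t, u)
  "wmvlusrr" → prefix "wmvlu" already present; 3 new (s, r, r)
  "eyag" → 4 new (e, y, a, g)
  "eu" → prefix "e" already present; 1 new (u)
  "ezwrwusitf" → prefix "e" already present; 9 new (z, w, r, w, u, s, i, t, f)
  "ezbtflypzet" → prefix "ez" already present; 9 new (b, t, f, l, y, p, z, e, t)
  "bodqfmfa" → 8 new (b, o, d, q, f, m, f, a)
  "brbaslucxt" → prefix "b" already present; 9 new (r, b, a, s, l, u, c, x, t)
  "eeskvzzai" → prefix "e" already present; 8 new (e, s, k, v, z, z, a, i)
  "exgpkjtdgp" → prefix "e" already present; 9 new (x, g, p, k, j, t, d, g, p)
  "by" → prefix "b" already present; 1 new (y)
  "exzyhlhy" → prefix "ex" already present; 6 new (z, y, h, l, h, y)
  "wmvlde" → prefix "wmvl" already present; 2 new (d, e)
  "wmvlmu" → prefix "wmvl" already present; 2 new (m, u)
  "boi" → prefix "bo" already present; 1 new (i)
Total nodes = 9 + 3 + 4 + 1 + 9 + 9 + 8 + 9 + 8 + 9 + 1 + 6 + 2 + 2 + 1 = 81

81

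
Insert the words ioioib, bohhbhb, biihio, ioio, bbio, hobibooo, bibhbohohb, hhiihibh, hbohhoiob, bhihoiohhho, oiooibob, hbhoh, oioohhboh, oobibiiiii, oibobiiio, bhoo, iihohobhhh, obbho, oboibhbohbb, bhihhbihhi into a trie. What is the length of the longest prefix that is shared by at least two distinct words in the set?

4

The deepest shared node is where two words last agree before diverging.
"bhihhbihhi" and "bhihoiohhho" agree on "bhih" (4 characters) before diverging; nothing deeper is shared.
Longest shared-prefix length: 4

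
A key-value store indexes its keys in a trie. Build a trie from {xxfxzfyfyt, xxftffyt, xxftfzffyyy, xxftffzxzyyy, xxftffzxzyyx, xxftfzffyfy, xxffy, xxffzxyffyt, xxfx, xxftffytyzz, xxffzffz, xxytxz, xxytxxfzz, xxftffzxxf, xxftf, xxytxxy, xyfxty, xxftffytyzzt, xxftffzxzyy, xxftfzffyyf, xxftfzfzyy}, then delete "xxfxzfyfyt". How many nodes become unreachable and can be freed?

Walk "xxfxzfyfyt" from the leaf back toward the root, removing each node that no remaining word uses.
The suffix "zfyfyt" (6 nodes) is used only by "xxfxzfyfyt"; "xxfx" is itself a stored word, so pruning stops there.
Nodes removed: 6

6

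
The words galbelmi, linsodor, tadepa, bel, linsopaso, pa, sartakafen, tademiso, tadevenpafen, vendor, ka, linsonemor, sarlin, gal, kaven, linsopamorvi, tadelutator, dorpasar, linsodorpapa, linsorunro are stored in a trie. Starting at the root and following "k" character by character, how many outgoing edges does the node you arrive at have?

Follow the path "k" to its node, then look at its outgoing edges.
Characters that immediately follow "k" among the stored strings: {a}.
That node has 1 child edge.

1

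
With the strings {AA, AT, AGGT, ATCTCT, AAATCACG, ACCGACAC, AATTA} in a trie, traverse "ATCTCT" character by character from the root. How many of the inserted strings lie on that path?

2

Check each prefix of "ATCTCT" against the stored set — each match is an end-marker on the path.
Prefixes of the query that are stored words: "AT", "ATCTCT"
Count: 2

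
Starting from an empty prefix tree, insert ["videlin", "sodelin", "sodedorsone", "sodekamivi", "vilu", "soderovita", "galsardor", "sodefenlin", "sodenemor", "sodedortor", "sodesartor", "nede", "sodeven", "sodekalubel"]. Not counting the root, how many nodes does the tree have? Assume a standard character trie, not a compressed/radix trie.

Count nodes per top-level branch (shared prefixes stored once):
  'g'-branch (galsardor): 9 nodes
  'n'-branch (nede): 4 nodes
  's'-branch (sodedorsone, sodedortor, sodefenlin, sodekalubel, sodekamivi, sodelin, sodenemor, soderovita, sodesartor, sodeven): 54 nodes
  'v'-branch (videlin, vilu): 9 nodes
Sum: 76

76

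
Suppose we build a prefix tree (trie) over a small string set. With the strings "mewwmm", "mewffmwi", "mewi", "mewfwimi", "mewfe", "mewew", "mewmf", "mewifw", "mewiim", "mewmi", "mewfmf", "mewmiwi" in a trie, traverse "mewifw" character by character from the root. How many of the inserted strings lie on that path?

Check each prefix of "mewifw" against the stored set — each match is an end-marker on the path.
Prefixes of the query that are stored words: "mewi", "mewifw"
Count: 2

2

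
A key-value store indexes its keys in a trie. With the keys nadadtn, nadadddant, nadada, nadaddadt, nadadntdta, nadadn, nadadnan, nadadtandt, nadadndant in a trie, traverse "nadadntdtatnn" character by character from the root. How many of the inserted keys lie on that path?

Traverse "nadadntdtatnn" character by character; count nodes along the way that are marked as word ends.
Prefixes of the query that are stored words: "nadadn", "nadadntdta"
Count: 2

2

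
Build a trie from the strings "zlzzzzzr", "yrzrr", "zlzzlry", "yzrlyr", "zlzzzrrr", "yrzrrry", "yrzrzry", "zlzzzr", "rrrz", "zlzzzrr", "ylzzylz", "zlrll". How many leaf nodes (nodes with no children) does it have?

9

A leaf is a node with no children — equivalently, the end of a word that is not a proper prefix of any other stored word.
Those words: "rrrz", "ylzzylz", "yrzrrry", "yrzrzry", "yzrlyr", "zlrll", "zlzzlry", "zlzzzrrr", "zlzzzzzr"
Leaf count: 9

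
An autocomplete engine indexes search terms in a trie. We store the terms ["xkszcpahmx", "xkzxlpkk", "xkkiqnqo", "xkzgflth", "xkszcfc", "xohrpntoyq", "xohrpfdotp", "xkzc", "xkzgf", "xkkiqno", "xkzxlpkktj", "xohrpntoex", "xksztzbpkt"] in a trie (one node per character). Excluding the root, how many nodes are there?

55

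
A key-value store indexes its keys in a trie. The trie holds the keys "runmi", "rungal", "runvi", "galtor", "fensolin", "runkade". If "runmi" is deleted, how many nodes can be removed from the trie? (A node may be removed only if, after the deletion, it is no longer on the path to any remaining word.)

Walk "runmi" from the leaf back toward the root, removing each node that no remaining word uses.
The suffix "mi" (2 nodes) is used only by "runmi"; the node for "run" still has the child "g", so pruning stops there.
Nodes removed: 2

2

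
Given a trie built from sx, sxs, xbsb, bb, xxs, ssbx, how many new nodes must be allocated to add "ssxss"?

3

"ss" is already a path in the trie; the remaining "xss" must be added.
New nodes needed: |"ssxss"| − 2 = 5 − 2 = 3.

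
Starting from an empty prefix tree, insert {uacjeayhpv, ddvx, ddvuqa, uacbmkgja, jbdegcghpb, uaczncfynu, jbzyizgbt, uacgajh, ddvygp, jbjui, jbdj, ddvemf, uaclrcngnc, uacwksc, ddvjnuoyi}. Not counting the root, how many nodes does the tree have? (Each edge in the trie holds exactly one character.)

78

Trace insertions, counting only characters that open a new branch:
  "uacjeayhpv" → 10 new (u, a, c, j, e, a, y, h, p, v)
  "ddvx" → 4 new (d, d, v, x)
  "ddvuqa" → prefix "ddv" already present; 3 new (u, q, a)
  "uacbmkgja" → prefix "uac" already present; 6 new (b, m, k, g, j, a)
  "jbdegcghpb" → 10 new (j, b, d, e, g, c, g, h, p, b)
  "uaczncfynu" → prefix "uac" already present; 7 new (z, n, c, f, y, n, u)
  "jbzyizgbt" → prefix "jb" already present; 7 new (z, y, i, z, g, b, t)
  "uacgajh" → prefix "uac" already present; 4 new (g, a, j, h)
  "ddvygp" → prefix "ddv" already present; 3 new (y, g, p)
  "jbjui" → prefix "jb" already present; 3 new (j, u, i)
  "jbdj" → prefix "jbd" already present; 1 new (j)
  "ddvemf" → prefix "ddv" already present; 3 new (e, m, f)
  "uaclrcngnc" → prefix "uac" already present; 7 new (l, r, c, n, g, n, c)
  "uacwksc" → prefix "uac" already present; 4 new (w, k, s, c)
  "ddvjnuoyi" → prefix "ddv" already present; 6 new (j, n, u, o, y, i)
Total nodes = 10 + 4 + 3 + 6 + 10 + 7 + 7 + 4 + 3 + 3 + 1 + 3 + 7 + 4 + 6 = 78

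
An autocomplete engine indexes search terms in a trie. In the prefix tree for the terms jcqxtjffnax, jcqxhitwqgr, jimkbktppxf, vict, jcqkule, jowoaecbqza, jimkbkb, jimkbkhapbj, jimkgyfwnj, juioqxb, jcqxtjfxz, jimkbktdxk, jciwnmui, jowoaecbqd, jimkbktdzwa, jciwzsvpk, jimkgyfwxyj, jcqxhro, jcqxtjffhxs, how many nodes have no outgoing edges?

19

Leaves are exactly the stored words that no other stored word extends.
Those words: "jciwnmui", "jciwzsvpk", "jcqkule", "jcqxhitwqgr", "jcqxhro", "jcqxtjffhxs", "jcqxtjffnax", "jcqxtjfxz", "jimkbkb", "jimkbkhapbj", "jimkbktdxk", "jimkbktdzwa", "jimkbktppxf", "jimkgyfwnj", "jimkgyfwxyj", "jowoaecbqd", "jowoaecbqza", "juioqxb", "vict"
Leaf count: 19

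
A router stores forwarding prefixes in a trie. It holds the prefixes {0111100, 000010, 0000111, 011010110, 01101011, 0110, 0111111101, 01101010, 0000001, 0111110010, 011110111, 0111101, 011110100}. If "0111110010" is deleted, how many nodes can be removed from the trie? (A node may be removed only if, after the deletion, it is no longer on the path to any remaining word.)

A node on "0111110010"'s path can go only if nothing else ends at it or branches off below it.
The suffix "0010" (4 nodes) is used only by "0111110010"; the node for "011111" still has the child "1", so pruning stops there.
Nodes removed: 4

4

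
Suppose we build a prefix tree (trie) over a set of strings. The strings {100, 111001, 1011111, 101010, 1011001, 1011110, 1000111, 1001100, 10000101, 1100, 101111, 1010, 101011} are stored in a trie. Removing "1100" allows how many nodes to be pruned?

2

After clearing the end-marker at "1100", prune upward until reaching a node still needed by another word.
The suffix "00" (2 nodes) is used only by "1100"; the node for "11" still has the child "1", so pruning stops there.
Nodes removed: 2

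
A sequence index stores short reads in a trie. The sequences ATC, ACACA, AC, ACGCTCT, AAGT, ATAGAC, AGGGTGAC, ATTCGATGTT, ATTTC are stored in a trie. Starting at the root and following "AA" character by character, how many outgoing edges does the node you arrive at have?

1

The children of the "AA" node are the distinct next characters among strings starting with "AA".
Distinct next characters after "AA": G.
That node has 1 child edge.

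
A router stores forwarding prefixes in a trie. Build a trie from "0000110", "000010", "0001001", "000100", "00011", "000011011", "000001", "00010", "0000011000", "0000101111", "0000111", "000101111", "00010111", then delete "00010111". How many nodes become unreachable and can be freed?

After clearing the end-marker at "00010111", prune upward until reaching a node still needed by another word.
Every node on "00010111" is still needed (e.g. by "000101111"), so nothing is freed.
Nodes removed: 0

0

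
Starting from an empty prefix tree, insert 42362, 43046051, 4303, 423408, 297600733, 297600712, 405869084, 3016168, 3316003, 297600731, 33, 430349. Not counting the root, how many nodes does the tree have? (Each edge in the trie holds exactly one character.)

51

For each word, the new-node count is its length minus the longest prefix already in the trie:
  "42362" → 5 new (4, 2, 3, 6, 2)
  "43046051" → prefix "4" already present; 7 new (3, 0, 4, 6, 0, 5, 1)
  "4303" → prefix "430" already present; 1 new (3)
  "423408" → prefix "423" already present; 3 new (4, 0, 8)
  "297600733" → 9 new (2, 9, 7, 6, 0, 0, 7, 3, 3)
  "297600712" → prefix "2976007" already present; 2 new (1, 2)
  "405869084" → prefix "4" already present; 8 new (0, 5, 8, 6, 9, 0, 8, 4)
  "3016168" → 7 new (3, 0, 1, 6, 1, 6, 8)
  "3316003" → prefix "3" already present; 6 new (3, 1, 6, 0, 0, 3)
  "297600731" → prefix "29760073" already present; 1 new (1)
  "33" → prefix "33" already present; 0 new (none)
  "430349" → prefix "4303" already present; 2 new (4, 9)
Total nodes = 5 + 7 + 1 + 3 + 9 + 2 + 8 + 7 + 6 + 1 + 0 + 2 = 51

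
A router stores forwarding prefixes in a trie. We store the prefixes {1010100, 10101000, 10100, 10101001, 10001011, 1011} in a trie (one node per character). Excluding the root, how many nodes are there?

Trie structure (* marks end of a word):
(root)
└─ 1
   └─ 0
      ├─ 0
      │  └─ 0
      │     └─ 1
      │        └─ 0
      │           └─ 1
      │              └─ 1 *
      └─ 1
         ├─ 0
         │  ├─ 0 *
         │  └─ 1
         │     └─ 0
         │        └─ 0 *
         │           ├─ 0 *
         │           └─ 1 *
         └─ 1 *
Counting every labelled node above: 17.

17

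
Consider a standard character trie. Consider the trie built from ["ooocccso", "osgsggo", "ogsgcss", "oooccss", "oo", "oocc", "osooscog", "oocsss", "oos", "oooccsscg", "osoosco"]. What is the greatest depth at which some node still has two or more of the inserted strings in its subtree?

Equivalently: take the maximum, over all pairs, of their longest common prefix length.
e.g. "oooccss" and "oooccsscg" share the prefix "oooccss" of length 7; no pair shares a longer one.
Longest shared-prefix length: 7

7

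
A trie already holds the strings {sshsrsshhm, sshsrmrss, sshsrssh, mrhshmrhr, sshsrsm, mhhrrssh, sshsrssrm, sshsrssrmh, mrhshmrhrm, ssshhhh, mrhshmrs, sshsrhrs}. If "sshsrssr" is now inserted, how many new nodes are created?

0

"sshsrssr" is already a full path in the trie; only an end-marker is added.
No new nodes are needed: 0.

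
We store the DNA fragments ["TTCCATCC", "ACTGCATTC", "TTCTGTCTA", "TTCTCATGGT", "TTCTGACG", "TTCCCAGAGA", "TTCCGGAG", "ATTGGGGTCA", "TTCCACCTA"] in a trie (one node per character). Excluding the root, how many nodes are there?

55

Count nodes per top-level branch (shared prefixes stored once):
  'A'-branch (ACTGCATTC, ATTGGGGTCA): 18 nodes
  'T'-branch (TTCCACCTA, TTCCATCC, TTCCCAGAGA, TTCCGGAG, TTCTCATGGT, TTCTGACG, TTCTGTCTA): 37 nodes
Sum: 55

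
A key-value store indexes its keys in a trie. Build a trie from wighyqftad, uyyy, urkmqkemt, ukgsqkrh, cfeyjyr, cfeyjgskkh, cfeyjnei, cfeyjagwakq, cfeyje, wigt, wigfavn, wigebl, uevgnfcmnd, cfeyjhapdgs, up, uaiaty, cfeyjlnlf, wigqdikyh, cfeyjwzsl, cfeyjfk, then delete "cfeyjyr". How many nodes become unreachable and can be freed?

A node on "cfeyjyr"'s path can go only if nothing else ends at it or branches off below it.
The suffix "yr" (2 nodes) is used only by "cfeyjyr"; the node for "cfeyj" still has the child "g", so pruning stops there.
Nodes removed: 2

2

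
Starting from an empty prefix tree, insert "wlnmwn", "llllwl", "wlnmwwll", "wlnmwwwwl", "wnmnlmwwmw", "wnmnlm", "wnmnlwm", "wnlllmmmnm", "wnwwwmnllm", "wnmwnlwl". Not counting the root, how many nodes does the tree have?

Trace insertions, counting only characters that open a new branch:
  "wlnmwn" → 6 new (w, l, n, m, w, n)
  "llllwl" → 6 new (l, l, l, l, w, l)
  "wlnmwwll" → prefix "wlnmw" already present; 3 new (w, l, l)
  "wlnmwwwwl" → prefix "wlnmww" already present; 3 new (w, w, l)
  "wnmnlmwwmw" → prefix "w" already present; 9 new (n, m, n, l, m, w, w, m, w)
  "wnmnlm" → prefix "wnmnlm" already present; 0 new (none)
  "wnmnlwm" → prefix "wnmnl" already present; 2 new (w, m)
  "wnlllmmmnm" → prefix "wn" already present; 8 new (l, l, l, m, m, m, n, m)
  "wnwwwmnllm" → prefix "wn" already present; 8 new (w, w, w, m, n, l, l, m)
  "wnmwnlwl" → prefix "wnm" already present; 5 new (w, n, l, w, l)
Total nodes = 6 + 6 + 3 + 3 + 9 + 0 + 2 + 8 + 8 + 5 = 50

50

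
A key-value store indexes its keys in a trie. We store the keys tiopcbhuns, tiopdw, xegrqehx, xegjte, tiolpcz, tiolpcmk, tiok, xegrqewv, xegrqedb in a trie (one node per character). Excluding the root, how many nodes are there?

Insert word by word; a character creates a node only if that edge doesn't already exist:
  "tiopcbhuns" → 10 new (t, i, o, p, c, b, h, u, n, s)
  "tiopdw" → prefix "tiop" already present; 2 new (d, w)
  "xegrqehx" → 8 new (x, e, g, r, q, e, h, x)
  "xegjte" → prefix "xeg" already present; 3 new (j, t, e)
  "tiolpcz" → prefix "tio" already present; 4 new (l, p, c, z)
  "tiolpcmk" → prefix "tiolpc" already present; 2 new (m, k)
  "tiok" → prefix "tio" already present; 1 new (k)
  "xegrqewv" → prefix "xegrqe" already present; 2 new (w, v)
  "xegrqedb" → prefix "xegrqe" already present; 2 new (d, b)
Total nodes = 10 + 2 + 8 + 3 + 4 + 2 + 1 + 2 + 2 = 34

34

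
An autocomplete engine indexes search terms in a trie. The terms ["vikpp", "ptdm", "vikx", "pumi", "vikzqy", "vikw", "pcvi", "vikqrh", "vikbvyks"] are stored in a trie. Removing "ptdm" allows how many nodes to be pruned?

3

A node on "ptdm"'s path can go only if nothing else ends at it or branches off below it.
The suffix "tdm" (3 nodes) is used only by "ptdm"; the node for "p" still has the child "u", so pruning stops there.
Nodes removed: 3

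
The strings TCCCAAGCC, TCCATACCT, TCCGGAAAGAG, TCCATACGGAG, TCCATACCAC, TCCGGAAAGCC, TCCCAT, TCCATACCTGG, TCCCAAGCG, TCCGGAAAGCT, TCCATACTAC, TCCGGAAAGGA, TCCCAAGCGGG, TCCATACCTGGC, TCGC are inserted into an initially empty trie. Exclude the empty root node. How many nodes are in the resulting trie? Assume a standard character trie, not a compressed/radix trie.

46

Insert word by word; a character creates a node only if that edge doesn't already exist:
  "TCCCAAGCC" → 9 new (T, C, C, C, A, A, G, C, C)
  "TCCATACCT" → prefix "TCC" already present; 6 new (A, T, A, C, C, T)
  "TCCGGAAAGAG" → prefix "TCC" already present; 8 new (G, G, A, A, A, G, A, G)
  "TCCATACGGAG" → prefix "TCCATAC" already present; 4 new (G, G, A, G)
  "TCCATACCAC" → prefix "TCCATACC" already present; 2 new (A, C)
  "TCCGGAAAGCC" → prefix "TCCGGAAAG" already present; 2 new (C, C)
  "TCCCAT" → prefix "TCCCA" already present; 1 new (T)
  "TCCATACCTGG" → prefix "TCCATACCT" already present; 2 new (G, G)
  "TCCCAAGCG" → prefix "TCCCAAGC" already present; 1 new (G)
  "TCCGGAAAGCT" → prefix "TCCGGAAAGC" already present; 1 new (T)
  "TCCATACTAC" → prefix "TCCATAC" already present; 3 new (T, A, C)
  "TCCGGAAAGGA" → prefix "TCCGGAAAG" already present; 2 new (G, A)
  "TCCCAAGCGGG" → prefix "TCCCAAGCG" already present; 2 new (G, G)
  "TCCATACCTGGC" → prefix "TCCATACCTGG" already present; 1 new (C)
  "TCGC" → prefix "TC" already present; 2 new (G, C)
Total nodes = 9 + 6 + 8 + 4 + 2 + 2 + 1 + 2 + 1 + 1 + 3 + 2 + 2 + 1 + 2 = 46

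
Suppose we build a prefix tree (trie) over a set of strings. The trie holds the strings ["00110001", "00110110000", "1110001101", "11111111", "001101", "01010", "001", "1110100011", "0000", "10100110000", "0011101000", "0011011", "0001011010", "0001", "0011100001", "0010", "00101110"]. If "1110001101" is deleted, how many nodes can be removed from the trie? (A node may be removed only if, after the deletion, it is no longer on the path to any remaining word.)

A node on "1110001101"'s path can go only if nothing else ends at it or branches off below it.
The suffix "001101" (6 nodes) is used only by "1110001101"; the node for "1110" still has the child "1", so pruning stops there.
Nodes removed: 6

6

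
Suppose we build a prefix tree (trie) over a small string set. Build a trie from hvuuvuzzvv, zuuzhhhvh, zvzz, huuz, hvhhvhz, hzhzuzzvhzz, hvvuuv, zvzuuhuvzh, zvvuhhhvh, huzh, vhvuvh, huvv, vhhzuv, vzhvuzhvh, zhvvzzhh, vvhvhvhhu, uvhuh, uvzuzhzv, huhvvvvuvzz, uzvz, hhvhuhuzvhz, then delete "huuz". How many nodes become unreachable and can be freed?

A node on "huuz"'s path can go only if nothing else ends at it or branches off below it.
The suffix "uz" (2 nodes) is used only by "huuz"; the node for "hu" still has the child "z", so pruning stops there.
Nodes removed: 2

2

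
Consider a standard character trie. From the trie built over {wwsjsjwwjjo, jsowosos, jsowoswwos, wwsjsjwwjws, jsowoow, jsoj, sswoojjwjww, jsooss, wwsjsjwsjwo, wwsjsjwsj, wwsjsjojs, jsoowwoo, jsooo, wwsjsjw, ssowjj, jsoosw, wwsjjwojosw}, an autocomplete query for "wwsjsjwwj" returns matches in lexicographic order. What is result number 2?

wwsjsjwwjws

DFS of the "wwsjsjwwj" subtree visits, in order: "wwsjsjwwjjo", "wwsjsjwwjws"
The 2nd is wwsjsjwwjws.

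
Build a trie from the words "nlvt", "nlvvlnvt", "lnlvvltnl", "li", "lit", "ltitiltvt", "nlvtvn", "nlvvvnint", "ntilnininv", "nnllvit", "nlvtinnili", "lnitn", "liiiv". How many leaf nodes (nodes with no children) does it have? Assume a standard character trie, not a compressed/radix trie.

11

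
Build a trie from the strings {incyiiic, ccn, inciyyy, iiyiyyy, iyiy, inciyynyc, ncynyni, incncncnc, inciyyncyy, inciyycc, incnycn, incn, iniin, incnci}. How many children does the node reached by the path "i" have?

3

The children of the "i" node are the distinct next characters among strings starting with "i".
Distinct next characters after "i": i, n, y.
That node has 3 child edges.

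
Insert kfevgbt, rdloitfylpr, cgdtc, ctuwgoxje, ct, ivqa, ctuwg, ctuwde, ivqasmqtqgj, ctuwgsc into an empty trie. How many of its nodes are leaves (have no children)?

Leaves are exactly the stored words that no other stored word extends.
Those words: "cgdtc", "ctuwde", "ctuwgoxje", "ctuwgsc", "ivqasmqtqgj", "kfevgbt", "rdloitfylpr"
Leaf count: 7

7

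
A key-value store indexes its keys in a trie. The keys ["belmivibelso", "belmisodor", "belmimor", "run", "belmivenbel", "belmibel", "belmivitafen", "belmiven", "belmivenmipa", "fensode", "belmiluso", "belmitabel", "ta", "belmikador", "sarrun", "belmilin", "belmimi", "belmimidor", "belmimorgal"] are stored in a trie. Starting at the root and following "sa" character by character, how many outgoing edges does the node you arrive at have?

1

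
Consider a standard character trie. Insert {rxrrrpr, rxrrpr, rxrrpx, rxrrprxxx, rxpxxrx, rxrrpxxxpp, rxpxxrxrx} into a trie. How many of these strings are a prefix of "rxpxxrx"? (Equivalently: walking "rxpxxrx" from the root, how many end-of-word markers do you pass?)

Check each prefix of "rxpxxrx" against the stored set — each match is an end-marker on the path.
Prefixes of the query that are stored words: "rxpxxrx"
Count: 1

1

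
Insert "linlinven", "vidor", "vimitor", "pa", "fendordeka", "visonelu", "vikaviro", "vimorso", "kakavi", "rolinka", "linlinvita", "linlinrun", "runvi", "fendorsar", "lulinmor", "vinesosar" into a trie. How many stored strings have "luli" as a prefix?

1

Filter for entries beginning with "luli":
Words under "luli": lulinmor
Count: 1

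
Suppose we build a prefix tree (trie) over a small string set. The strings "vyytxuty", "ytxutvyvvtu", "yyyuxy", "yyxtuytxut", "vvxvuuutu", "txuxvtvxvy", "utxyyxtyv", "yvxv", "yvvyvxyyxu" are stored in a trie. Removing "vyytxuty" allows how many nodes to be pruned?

7

Walk "vyytxuty" from the leaf back toward the root, removing each node that no remaining word uses.
The suffix "yytxuty" (7 nodes) is used only by "vyytxuty"; the node for "v" still has the child "v", so pruning stops there.
Nodes removed: 7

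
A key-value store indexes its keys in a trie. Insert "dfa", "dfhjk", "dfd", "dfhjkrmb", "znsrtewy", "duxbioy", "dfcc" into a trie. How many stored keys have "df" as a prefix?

5

Traverse to the node for "df", then collect every word in that subtree.
Words under "df": dfa, dfcc, dfd, dfhjk, dfhjkrmb
Count: 5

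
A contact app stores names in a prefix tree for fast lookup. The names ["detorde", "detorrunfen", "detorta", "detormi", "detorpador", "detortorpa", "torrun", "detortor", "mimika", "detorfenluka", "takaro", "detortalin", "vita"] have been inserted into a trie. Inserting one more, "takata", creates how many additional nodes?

"taka" is already a path in the trie; the remaining "ta" must be added.
New nodes needed: |"takata"| − 4 = 6 − 4 = 2.

2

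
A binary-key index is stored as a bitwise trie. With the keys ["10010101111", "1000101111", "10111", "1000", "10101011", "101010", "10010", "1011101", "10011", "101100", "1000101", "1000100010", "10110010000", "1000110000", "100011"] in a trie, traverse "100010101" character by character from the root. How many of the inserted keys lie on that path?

2

Traverse "100010101" character by character; count nodes along the way that are marked as word ends.
Prefixes of the query that are stored words: "1000", "1000101"
Count: 2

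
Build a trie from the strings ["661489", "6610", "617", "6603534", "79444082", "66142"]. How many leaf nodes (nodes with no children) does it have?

Leaves are exactly the stored words that no other stored word extends.
Those words: "617", "6603534", "6610", "66142", "661489", "79444082"
Leaf count: 6

6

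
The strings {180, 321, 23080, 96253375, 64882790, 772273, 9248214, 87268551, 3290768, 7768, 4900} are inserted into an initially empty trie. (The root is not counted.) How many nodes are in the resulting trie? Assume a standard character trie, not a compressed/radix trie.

58

For each word, the new-node count is its length minus the longest prefix already in the trie:
  "180" → 3 new (1, 8, 0)
  "321" → 3 new (3, 2, 1)
  "23080" → 5 new (2, 3, 0, 8, 0)
  "96253375" → 8 new (9, 6, 2, 5, 3, 3, 7, 5)
  "64882790" → 8 new (6, 4, 8, 8, 2, 7, 9, 0)
  "772273" → 6 new (7, 7, 2, 2, 7, 3)
  "9248214" → prefix "9" already present; 6 new (2, 4, 8, 2, 1, 4)
  "87268551" → 8 new (8, 7, 2, 6, 8, 5, 5, 1)
  "3290768" → prefix "32" already present; 5 new (9, 0, 7, 6, 8)
  "7768" → prefix "77" already present; 2 new (6, 8)
  "4900" → 4 new (4, 9, 0, 0)
Total nodes = 3 + 3 + 5 + 8 + 8 + 6 + 6 + 8 + 5 + 2 + 4 = 58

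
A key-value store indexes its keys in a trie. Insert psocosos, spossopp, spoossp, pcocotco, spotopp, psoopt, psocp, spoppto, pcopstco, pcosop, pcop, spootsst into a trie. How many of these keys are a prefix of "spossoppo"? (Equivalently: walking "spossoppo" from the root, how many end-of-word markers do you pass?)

1

Traverse "spossoppo" character by character; count nodes along the way that are marked as word ends.
Prefixes of the query that are stored words: "spossopp"
Count: 1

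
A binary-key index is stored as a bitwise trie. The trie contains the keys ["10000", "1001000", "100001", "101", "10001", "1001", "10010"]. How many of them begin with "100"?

6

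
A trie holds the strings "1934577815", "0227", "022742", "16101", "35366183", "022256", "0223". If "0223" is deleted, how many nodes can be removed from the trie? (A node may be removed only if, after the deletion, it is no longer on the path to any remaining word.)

1

A node on "0223"'s path can go only if nothing else ends at it or branches off below it.
The suffix "3" (1 node) is used only by "0223"; the node for "022" still has the child "7", so pruning stops there.
Nodes removed: 1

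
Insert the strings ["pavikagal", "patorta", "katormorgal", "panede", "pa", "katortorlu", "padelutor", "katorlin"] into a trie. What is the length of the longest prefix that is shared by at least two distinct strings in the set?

5

Equivalently: take the maximum, over all pairs, of their longest common prefix length.
"katorlin" and "katormorgal" agree on "kator" (5 characters) before diverging; nothing deeper is shared.
Longest shared-prefix length: 5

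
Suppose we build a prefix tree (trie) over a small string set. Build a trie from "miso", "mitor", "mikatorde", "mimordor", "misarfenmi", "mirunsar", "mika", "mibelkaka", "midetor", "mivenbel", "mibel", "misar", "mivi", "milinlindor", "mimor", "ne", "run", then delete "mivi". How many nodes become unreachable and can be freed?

1

Walk "mivi" from the leaf back toward the root, removing each node that no remaining word uses.
The suffix "i" (1 node) is used only by "mivi"; the node for "miv" still has the child "e", so pruning stops there.
Nodes removed: 1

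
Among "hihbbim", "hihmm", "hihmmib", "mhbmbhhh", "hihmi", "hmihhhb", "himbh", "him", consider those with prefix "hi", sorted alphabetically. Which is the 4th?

Filter for "hi…" and sort: "hihbbim", "hihmi", "hihmm", "hihmmib", "him", "himbh"
Position 4: hihmmib

hihmmib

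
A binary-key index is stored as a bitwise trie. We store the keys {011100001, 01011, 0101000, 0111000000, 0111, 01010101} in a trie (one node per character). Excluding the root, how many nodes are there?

20

Trie structure (* marks end of a word):
(root)
└─ 0
   └─ 1
      ├─ 0
      │  └─ 1
      │     ├─ 0
      │     │  ├─ 0
      │     │  │  └─ 0 *
      │     │  └─ 1
      │     │     └─ 0
      │     │        └─ 1 *
      │     └─ 1 *
      └─ 1
         └─ 1 *
            └─ 0
               └─ 0
                  └─ 0
                     └─ 0
                        ├─ 0
                        │  └─ 0 *
                        └─ 1 *
Counting every labelled node above: 20.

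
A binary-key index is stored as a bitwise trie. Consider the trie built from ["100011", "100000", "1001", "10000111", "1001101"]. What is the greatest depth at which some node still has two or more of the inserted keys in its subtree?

The deepest shared node is where two words last agree before diverging.
e.g. "100000" and "10000111" share the prefix "10000" of length 5; no pair shares a longer one.
Longest shared-prefix length: 5

5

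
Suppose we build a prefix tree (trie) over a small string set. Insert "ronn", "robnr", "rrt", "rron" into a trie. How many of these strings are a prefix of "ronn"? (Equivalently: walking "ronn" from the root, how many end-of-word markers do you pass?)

1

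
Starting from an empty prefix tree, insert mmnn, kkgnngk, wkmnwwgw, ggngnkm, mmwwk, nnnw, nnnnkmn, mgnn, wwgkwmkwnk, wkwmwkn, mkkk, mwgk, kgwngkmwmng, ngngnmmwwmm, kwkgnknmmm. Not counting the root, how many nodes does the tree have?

Count nodes per top-level branch (shared prefixes stored once):
  'g'-branch (ggngnkm): 7 nodes
  'k'-branch (kgwngkmwmng, kkgnngk, kwkgnknmmm): 26 nodes
  'm'-branch (mgnn, mkkk, mmnn, mmwwk, mwgk): 16 nodes
  'n'-branch (ngngnmmwwmm, nnnnkmn, nnnw): 18 nodes
  'w'-branch (wkmnwwgw, wkwmwkn, wwgkwmkwnk): 22 nodes
Sum: 89

89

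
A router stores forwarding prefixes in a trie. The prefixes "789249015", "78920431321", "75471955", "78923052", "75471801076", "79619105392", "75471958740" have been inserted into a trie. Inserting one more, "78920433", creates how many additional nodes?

Walking "78920433" from the root, the first 7 characters ("7892043") follow existing edges; "3" is the first miss.
New nodes needed: |"78920433"| − 7 = 8 − 7 = 1.

1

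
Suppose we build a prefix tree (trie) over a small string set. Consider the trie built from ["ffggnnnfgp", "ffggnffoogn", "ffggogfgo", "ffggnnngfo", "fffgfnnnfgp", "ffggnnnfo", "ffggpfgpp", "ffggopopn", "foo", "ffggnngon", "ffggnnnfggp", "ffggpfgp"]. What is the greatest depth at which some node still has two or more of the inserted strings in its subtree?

Look for the deepest trie node that still has at least two words in its subtree.
"ffggnnnfggp" and "ffggnnnfgp" agree on "ffggnnnfg" (9 characters) before diverging; nothing deeper is shared.
Longest shared-prefix length: 9

9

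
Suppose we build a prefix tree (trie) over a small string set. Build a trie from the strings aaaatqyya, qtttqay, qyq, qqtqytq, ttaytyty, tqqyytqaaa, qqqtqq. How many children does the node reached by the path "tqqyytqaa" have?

Walk "tqqyytqaa" from the root, arriving at one node.
Distinct next characters after "tqqyytqaa": a.
That node has 1 child edge.

1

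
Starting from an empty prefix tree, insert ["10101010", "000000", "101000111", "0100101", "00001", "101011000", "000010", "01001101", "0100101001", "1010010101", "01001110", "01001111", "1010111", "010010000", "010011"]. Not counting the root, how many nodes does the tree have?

Trace insertions, counting only characters that open a new branch:
  "10101010" → 8 new (1, 0, 1, 0, 1, 0, 1, 0)
  "000000" → 6 new (0, 0, 0, 0, 0, 0)
  "101000111" → prefix "1010" already present; 5 new (0, 0, 1, 1, 1)
  "0100101" → prefix "0" already present; 6 new (1, 0, 0, 1, 0, 1)
  "00001" → prefix "0000" already present; 1 new (1)
  "101011000" → prefix "10101" already present; 4 new (1, 0, 0, 0)
  "000010" → prefix "00001" already present; 1 new (0)
  "01001101" → prefix "01001" already present; 3 new (1, 0, 1)
  "0100101001" → prefix "0100101" already present; 3 new (0, 0, 1)
  "1010010101" → prefix "10100" already present; 5 new (1, 0, 1, 0, 1)
  "01001110" → prefix "010011" already present; 2 new (1, 0)
  "01001111" → prefix "0100111" already present; 1 new (1)
  "1010111" → prefix "101011" already present; 1 new (1)
  "010010000" → prefix "010010" already present; 3 new (0, 0, 0)
  "010011" → prefix "010011" already present; 0 new (none)
Total nodes = 8 + 6 + 5 + 6 + 1 + 4 + 1 + 3 + 3 + 5 + 2 + 1 + 1 + 3 + 0 = 49

49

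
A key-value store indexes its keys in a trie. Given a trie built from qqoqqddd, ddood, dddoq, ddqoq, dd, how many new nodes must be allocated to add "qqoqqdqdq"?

3

The longest prefix of "qqoqqdqdq" already in the trie is "qqoqqd" (length 6).
So 9 − 6 = 3 new nodes.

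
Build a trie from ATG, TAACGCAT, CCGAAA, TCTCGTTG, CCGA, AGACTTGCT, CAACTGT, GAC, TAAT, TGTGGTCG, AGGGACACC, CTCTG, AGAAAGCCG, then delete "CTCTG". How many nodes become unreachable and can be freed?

4

After clearing the end-marker at "CTCTG", prune upward until reaching a node still needed by another word.
The suffix "TCTG" (4 nodes) is used only by "CTCTG"; the node for "C" still has the child "C", so pruning stops there.
Nodes removed: 4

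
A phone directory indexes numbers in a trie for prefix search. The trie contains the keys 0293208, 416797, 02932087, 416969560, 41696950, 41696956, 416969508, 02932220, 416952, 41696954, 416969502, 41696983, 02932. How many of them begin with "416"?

Filter for entries beginning with "416":
Matches: "416797", "416952", "41696950", "416969502", "416969508", "41696954", "41696956", "416969560", "41696983"
Count: 9

9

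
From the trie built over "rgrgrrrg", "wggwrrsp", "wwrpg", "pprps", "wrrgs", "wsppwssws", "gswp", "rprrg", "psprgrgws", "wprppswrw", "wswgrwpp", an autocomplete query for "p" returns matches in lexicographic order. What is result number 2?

psprgrgws

DFS of the "p" subtree visits, in order: "pprps", "psprgrgws"
Position 2: psprgrgws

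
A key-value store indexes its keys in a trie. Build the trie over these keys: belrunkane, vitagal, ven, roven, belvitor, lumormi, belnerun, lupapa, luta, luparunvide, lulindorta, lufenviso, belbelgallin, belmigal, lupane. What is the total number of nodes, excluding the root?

For each word, the new-node count is its length minus the longest prefix already in the trie:
  "belrunkane" → 10 new (b, e, l, r, u, n, k, a, n, e)
  "vitagal" → 7 new (v, i, t, a, g, a, l)
  "ven" → prefix "v" already present; 2 new (e, n)
  "roven" → 5 new (r, o, v, e, n)
  "belvitor" → prefix "bel" already present; 5 new (v, i, t, o, r)
  "lumormi" → 7 new (l, u, m, o, r, m, i)
  "belnerun" → prefix "bel" already present; 5 new (n, e, r, u, n)
  "lupapa" → prefix "lu" already present; 4 new (p, a, p, a)
  "luta" → prefix "lu" already present; 2 new (t, a)
  "luparunvide" → prefix "lupa" already present; 7 new (r, u, n, v, i, d, e)
  "lulindorta" → prefix "lu" already present; 8 new (l, i, n, d, o, r, t, a)
  "lufenviso" → prefix "lu" already present; 7 new (f, e, n, v, i, s, o)
  "belbelgallin" → prefix "bel" already present; 9 new (b, e, l, g, a, l, l, i, n)
  "belmigal" → prefix "bel" already present; 5 new (m, i, g, a, l)
  "lupane" → prefix "lupa" already present; 2 new (n, e)
Total nodes = 10 + 7 + 2 + 5 + 5 + 7 + 5 + 4 + 2 + 7 + 8 + 7 + 9 + 5 + 2 = 85

85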